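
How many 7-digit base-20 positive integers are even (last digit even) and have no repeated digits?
Last∈{0,2,4,6,8,10,12,14,16,18}. Last=0: 19535040. Last nonzero: 9×18×P(18,5) = 166561920. Total = 186096960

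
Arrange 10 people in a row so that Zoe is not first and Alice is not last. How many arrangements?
By inclusion-exclusion: 10! - 2×(10-1)! + (10-2)! = 3628800 - 725760 + 40320 = 2943360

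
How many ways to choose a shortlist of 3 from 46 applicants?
C(46,3) = 46!/(3!×43!) = 15180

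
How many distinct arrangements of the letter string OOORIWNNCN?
10! / (1! × 3! × 1! × 1! × 3! × 1!) = 100800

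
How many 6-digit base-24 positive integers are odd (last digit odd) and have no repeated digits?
Last∈{1,3,5,7,9,11,13,15,17,19,21,23}. Last=0: 0. Last nonzero: 12×22×P(22,4) = 46347840. Total = 46347840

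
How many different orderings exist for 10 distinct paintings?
10! = 3628800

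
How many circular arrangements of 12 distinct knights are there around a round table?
Circular: fix one position, arrange the rest. (12-1)! = 39916800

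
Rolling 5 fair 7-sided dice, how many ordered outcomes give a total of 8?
Coefficient of x^8 in (x + x² + ... + x^7)^5. By inclusion-exclusion on dice exceeding 7: Σ_j (-1)^j C(5,j)·C(8-1-7j, 4) = C(5,0)·C(7,4) = 1·35 = 35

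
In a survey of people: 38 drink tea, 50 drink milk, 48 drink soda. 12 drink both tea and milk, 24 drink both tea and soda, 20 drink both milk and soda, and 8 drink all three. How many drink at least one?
|A∪B∪C| = 38+50+48-12-24-20+8 = 88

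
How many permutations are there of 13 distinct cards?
13! = 6227020800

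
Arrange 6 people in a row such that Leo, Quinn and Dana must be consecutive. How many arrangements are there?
Treat the 3 as one block: (6-3+1)! × 3! = 24 × 6 = 144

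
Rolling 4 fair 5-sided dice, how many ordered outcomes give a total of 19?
Coefficient of x^19 in (x + x² + ... + x^5)^4. By inclusion-exclusion on dice exceeding 5: Σ_j (-1)^j C(4,j)·C(19-1-5j, 3) = C(4,0)·C(18,3) - C(4,1)·C(13,3) + C(4,2)·C(8,3) - C(4,3)·C(3,3) = 1·816 - 4·286 + 6·56 - 4·1 = 4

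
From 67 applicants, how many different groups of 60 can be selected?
C(67,60) = 67!/(60!×7!) = 869648208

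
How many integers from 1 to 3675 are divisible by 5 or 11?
⌊3675/5⌋ + ⌊3675/11⌋ - ⌊3675/55⌋ = 735 + 334 - 66 = 1003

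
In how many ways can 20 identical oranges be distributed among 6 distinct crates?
C(20+6-1, 6-1) = C(25, 5) = 53130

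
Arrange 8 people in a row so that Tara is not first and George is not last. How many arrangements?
By inclusion-exclusion: 8! - 2×(8-1)! + (8-2)! = 40320 - 10080 + 720 = 30960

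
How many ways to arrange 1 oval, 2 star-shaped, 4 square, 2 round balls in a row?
9! / (1! × 2! × 4! × 2!) = 3780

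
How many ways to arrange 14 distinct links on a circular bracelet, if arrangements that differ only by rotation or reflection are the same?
(14-1)!/2 = 6227020800/2 = 3113510400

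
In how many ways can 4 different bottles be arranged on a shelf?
4! = 24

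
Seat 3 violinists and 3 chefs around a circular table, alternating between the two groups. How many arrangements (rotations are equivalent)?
Fix one of the violinists: (3-1)! ways for the remaining violinists, × 3! ways for the chefs = 2 × 6 = 12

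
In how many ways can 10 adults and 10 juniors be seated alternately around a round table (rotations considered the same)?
Fix one of the adults: (10-1)! ways for the remaining adults, × 10! ways for the juniors = 362880 × 3628800 = 1316818944000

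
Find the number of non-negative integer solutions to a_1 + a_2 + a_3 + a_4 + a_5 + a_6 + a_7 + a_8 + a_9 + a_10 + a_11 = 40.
C(40+11-1, 11-1) = C(50, 10) = 10272278170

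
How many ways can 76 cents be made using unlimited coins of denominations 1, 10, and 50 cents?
Coefficient of x^76 in 1/(1-x^1) · 1/(1-x^10) · 1/(1-x^50). Case on j = number of 50-cent coins (j = 0..1); remainder r = 76 - 50j is made from {1,10} in ⌊r/10⌋+1 ways. r = 76, 26 → 8 + 3 = 11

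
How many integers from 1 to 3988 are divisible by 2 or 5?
⌊3988/2⌋ + ⌊3988/5⌋ - ⌊3988/10⌋ = 1994 + 797 - 398 = 2393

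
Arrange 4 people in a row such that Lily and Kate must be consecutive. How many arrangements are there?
Treat the 2 as one block: (4-2+1)! × 2! = 6 × 2 = 12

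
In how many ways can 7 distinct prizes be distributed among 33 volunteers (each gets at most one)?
P(33,7) = 33!/(33-7)! = 21531121920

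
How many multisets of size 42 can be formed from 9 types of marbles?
C(42+9-1, 9-1) = C(50, 8) = 536878650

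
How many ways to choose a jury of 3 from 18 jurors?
C(18,3) = 18!/(3!×15!) = 816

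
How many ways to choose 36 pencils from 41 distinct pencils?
C(41,36) = 41!/(36!×5!) = 749398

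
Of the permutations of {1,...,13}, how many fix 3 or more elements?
Exactly j fixed points: C(13,j)·!(13-j); sum over j ≥ 3 (derangement numbers via !m = (m-1)·(!(m-1) + !(m-2)): !0..!10 = 1, 0, 1, 2, 9, 44, 265, 1854, 14833, 133496, 1334961). Σ_{j=3}^{13} C(13,j)·!(13-j) = C(13,3)·!10 + C(13,4)·!9 + C(13,5)·!8 + C(13,6)·!7 + C(13,7)·!6 + C(13,8)·!5 + C(13,9)·!4 + C(13,10)·!3 + C(13,11)·!2 + C(13,12)·!1 + C(13,13)·!0 = 286·1334961 + 715·133496 + 1287·14833 + 1716·1854 + 1716·265 + 1287·44 + 715·9 + 286·2 + 78·1 + 13·0 + 1·1 = 500038475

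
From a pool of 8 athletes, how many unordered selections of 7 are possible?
C(8,7) = 8!/(7!×1!) = 8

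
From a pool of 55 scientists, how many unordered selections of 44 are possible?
C(55,44) = 55!/(44!×11!) = 119653565850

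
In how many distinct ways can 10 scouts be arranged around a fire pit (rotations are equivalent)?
Circular: fix one position, arrange the rest. (10-1)! = 362880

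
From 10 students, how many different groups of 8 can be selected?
C(10,8) = 10!/(8!×2!) = 45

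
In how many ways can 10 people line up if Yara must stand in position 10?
Fix one position: (10-1)! = 362880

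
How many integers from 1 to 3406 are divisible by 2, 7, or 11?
⌊3406/2⌋+⌊3406/7⌋+⌊3406/11⌋ - ⌊3406/14⌋-⌊3406/22⌋-⌊3406/77⌋ + ⌊3406/154⌋ = 1703+486+309 - 243-154-44 + 22 = 2079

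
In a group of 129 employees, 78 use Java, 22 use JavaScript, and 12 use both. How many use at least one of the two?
|A∪B| = |A| + |B| - |A∩B| = 78 + 22 - 12 = 88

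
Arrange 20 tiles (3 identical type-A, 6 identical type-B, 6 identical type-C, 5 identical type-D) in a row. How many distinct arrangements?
20! / (3! × 6! × 6! × 5!) = 6518191680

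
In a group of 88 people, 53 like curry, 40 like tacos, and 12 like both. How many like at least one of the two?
|A∪B| = |A| + |B| - |A∩B| = 53 + 40 - 12 = 81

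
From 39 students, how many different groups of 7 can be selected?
C(39,7) = 39!/(7!×32!) = 15380937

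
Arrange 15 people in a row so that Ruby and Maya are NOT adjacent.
Total - adjacent = 15! - (15-1)!×2 = 1307674368000 - 174356582400 = 1133317785600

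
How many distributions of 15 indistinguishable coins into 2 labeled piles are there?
C(15+2-1, 2-1) = C(16, 1) = 16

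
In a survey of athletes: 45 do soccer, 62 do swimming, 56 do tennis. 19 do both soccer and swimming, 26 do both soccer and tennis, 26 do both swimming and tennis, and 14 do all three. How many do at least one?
|A∪B∪C| = 45+62+56-19-26-26+14 = 106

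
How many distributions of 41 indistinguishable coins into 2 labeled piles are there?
C(41+2-1, 2-1) = C(42, 1) = 42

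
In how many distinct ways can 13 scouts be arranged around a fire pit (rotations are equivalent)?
Circular: fix one position, arrange the rest. (13-1)! = 479001600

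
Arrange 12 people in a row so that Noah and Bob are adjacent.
Treat as block: (12-1)! × 2! = 39916800 × 2 = 79833600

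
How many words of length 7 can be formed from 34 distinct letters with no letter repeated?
P(34,7) = 34!/(34-7)! = 27113264640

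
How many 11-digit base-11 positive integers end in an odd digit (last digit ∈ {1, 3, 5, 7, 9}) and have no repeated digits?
Last∈{1,3,5,7,9}. Last=0: 0. Last nonzero: 5×9×P(9,9) = 16329600. Total = 16329600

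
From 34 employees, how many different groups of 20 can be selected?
C(34,20) = 34!/(20!×14!) = 1391975640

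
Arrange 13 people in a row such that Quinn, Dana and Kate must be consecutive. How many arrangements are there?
Treat the 3 as one block: (13-3+1)! × 3! = 39916800 × 6 = 239500800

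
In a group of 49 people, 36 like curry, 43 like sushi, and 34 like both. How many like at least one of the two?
|A∪B| = |A| + |B| - |A∩B| = 36 + 43 - 34 = 45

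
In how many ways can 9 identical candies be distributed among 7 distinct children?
C(9+7-1, 7-1) = C(15, 6) = 5005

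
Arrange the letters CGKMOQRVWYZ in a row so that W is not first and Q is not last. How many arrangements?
By inclusion-exclusion: 11! - 2×(11-1)! + (11-2)! = 39916800 - 7257600 + 362880 = 33022080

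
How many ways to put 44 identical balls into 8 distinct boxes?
C(44+8-1, 8-1) = C(51, 7) = 115775100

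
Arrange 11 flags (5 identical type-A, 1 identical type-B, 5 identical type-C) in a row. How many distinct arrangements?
11! / (5! × 1! × 5!) = 2772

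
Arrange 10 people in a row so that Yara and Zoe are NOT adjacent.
Total - adjacent = 10! - (10-1)!×2 = 3628800 - 725760 = 2903040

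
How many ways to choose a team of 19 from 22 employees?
C(22,19) = 22!/(19!×3!) = 1540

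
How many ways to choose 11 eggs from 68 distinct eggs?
C(68,11) = 68!/(11!×57!) = 1533058025824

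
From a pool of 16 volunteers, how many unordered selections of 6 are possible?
C(16,6) = 16!/(6!×10!) = 8008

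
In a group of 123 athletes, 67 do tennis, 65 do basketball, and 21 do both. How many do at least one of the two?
|A∪B| = |A| + |B| - |A∩B| = 67 + 65 - 21 = 111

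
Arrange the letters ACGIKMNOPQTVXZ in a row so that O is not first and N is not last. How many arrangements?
By inclusion-exclusion: 14! - 2×(14-1)! + (14-2)! = 87178291200 - 12454041600 + 479001600 = 75203251200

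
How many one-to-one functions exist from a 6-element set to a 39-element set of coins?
P(39,6) = 39!/(39-6)! = 2349088560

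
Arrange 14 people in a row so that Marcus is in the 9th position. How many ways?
Fix one position: (14-1)! = 6227020800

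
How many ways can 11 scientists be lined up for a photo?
11! = 39916800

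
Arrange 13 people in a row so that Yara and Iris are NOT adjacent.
Total - adjacent = 13! - (13-1)!×2 = 6227020800 - 958003200 = 5269017600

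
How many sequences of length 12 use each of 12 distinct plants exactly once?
12! = 479001600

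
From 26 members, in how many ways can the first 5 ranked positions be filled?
P(26,5) = 26!/(26-5)! = 7893600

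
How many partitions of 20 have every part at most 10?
Let r_j(i) = number of partitions of i into parts ≤ j, for i = 0..20. r_1(i) = 1 for all i; r_j(i) = r_{j-1}(i) + r_j(i-j). Rows j = 2..10: ≤2: 1 1 2 2 3 3 4 4 5 5 6 6 7 7 8 8 9 9 10 10 11; ≤3: 1 1 2 3 4 5 7 8 10 12 14 16 19 21 24 27 30 33 37 40 44; ≤4: 1 1 2 3 5 6 9 11 15 18 23 27 34 39 47 54 64 72 84 94 108; ≤5: 1 1 2 3 5 7 10 13 18 23 30 37 47 57 70 84 101 119 141 164 192; ≤6: 1 1 2 3 5 7 11 14 20 26 35 44 58 71 90 110 136 163 199 235 282; ≤7: 1 1 2 3 5 7 11 15 21 28 38 49 65 82 105 131 164 201 248 300 364; ≤8: 1 1 2 3 5 7 11 15 22 29 40 52 70 89 116 146 186 230 288 352 434; ≤9: 1 1 2 3 5 7 11 15 22 30 41 54 73 94 123 157 201 252 318 393 488; ≤10: 1 1 2 3 5 7 11 15 22 30 42 55 75 97 128 164 212 267 340 423 530. r_10(20) = 530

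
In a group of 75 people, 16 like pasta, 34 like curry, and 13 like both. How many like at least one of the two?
|A∪B| = |A| + |B| - |A∩B| = 16 + 34 - 13 = 37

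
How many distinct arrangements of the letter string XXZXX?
5! / (4! × 1!) = 5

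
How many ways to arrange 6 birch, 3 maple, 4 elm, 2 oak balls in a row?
15! / (6! × 3! × 4! × 2!) = 6306300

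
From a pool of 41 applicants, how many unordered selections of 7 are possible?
C(41,7) = 41!/(7!×34!) = 22481940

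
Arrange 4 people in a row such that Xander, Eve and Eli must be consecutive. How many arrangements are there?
Treat the 3 as one block: (4-3+1)! × 3! = 2 × 6 = 12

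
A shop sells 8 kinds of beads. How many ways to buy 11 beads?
C(11+8-1, 8-1) = C(18, 7) = 31824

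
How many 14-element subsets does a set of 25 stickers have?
C(25,14) = 25!/(14!×11!) = 4457400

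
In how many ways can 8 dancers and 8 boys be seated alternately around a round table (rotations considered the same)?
Fix one of the dancers: (8-1)! ways for the remaining dancers, × 8! ways for the boys = 5040 × 40320 = 203212800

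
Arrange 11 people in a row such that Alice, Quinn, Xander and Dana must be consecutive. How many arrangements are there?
Treat the 4 as one block: (11-4+1)! × 4! = 40320 × 24 = 967680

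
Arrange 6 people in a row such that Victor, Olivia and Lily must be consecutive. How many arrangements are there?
Treat the 3 as one block: (6-3+1)! × 3! = 24 × 6 = 144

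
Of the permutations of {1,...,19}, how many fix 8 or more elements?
Exactly j fixed points: C(19,j)·!(19-j); sum over j ≥ 8 (derangement numbers via !m = (m-1)·(!(m-1) + !(m-2)): !0..!11 = 1, 0, 1, 2, 9, 44, 265, 1854, 14833, 133496, 1334961, 14684570). Σ_{j=8}^{19} C(19,j)·!(19-j) = C(19,8)·!11 + C(19,9)·!10 + C(19,10)·!9 + C(19,11)·!8 + C(19,12)·!7 + C(19,13)·!6 + C(19,14)·!5 + C(19,15)·!4 + C(19,16)·!3 + C(19,17)·!2 + C(19,18)·!1 + C(19,19)·!0 = 75582·14684570 + 92378·1334961 + 92378·133496 + 75582·14833 + 50388·1854 + 27132·265 + 11628·44 + 3876·9 + 969·2 + 171·1 + 19·0 + 1·1 = 1246764556250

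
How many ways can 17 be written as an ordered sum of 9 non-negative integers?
C(17+9-1, 9-1) = C(25, 8) = 1081575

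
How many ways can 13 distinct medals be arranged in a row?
13! = 6227020800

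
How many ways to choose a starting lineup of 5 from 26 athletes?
C(26,5) = 26!/(5!×21!) = 65780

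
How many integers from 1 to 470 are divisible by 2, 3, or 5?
⌊470/2⌋+⌊470/3⌋+⌊470/5⌋ - ⌊470/6⌋-⌊470/10⌋-⌊470/15⌋ + ⌊470/30⌋ = 235+156+94 - 78-47-31 + 15 = 344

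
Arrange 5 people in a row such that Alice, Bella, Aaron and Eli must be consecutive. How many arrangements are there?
Treat the 4 as one block: (5-4+1)! × 4! = 2 × 24 = 48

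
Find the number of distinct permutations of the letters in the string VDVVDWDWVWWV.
12! / (4! × 5! × 3!) = 27720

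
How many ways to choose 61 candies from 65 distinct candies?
C(65,61) = 65!/(61!×4!) = 677040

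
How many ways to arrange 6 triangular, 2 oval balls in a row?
8! / (6! × 2!) = 28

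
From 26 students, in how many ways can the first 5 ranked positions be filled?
P(26,5) = 26!/(26-5)! = 7893600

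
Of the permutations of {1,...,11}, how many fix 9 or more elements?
Exactly j fixed points: C(11,j)·!(11-j); sum over j ≥ 9 (derangement numbers via !m = (m-1)·(!(m-1) + !(m-2)): !0..!2 = 1, 0, 1). Σ_{j=9}^{11} C(11,j)·!(11-j) = C(11,9)·!2 + C(11,10)·!1 + C(11,11)·!0 = 55·1 + 11·0 + 1·1 = 56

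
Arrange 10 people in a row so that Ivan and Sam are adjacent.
Treat as block: (10-1)! × 2! = 362880 × 2 = 725760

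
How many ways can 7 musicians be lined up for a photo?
7! = 5040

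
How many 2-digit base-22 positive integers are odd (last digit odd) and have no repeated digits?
Last∈{1,3,5,7,9,11,13,15,17,19,21}. Last=0: 0. Last nonzero: 11×20×P(20,0) = 220. Total = 220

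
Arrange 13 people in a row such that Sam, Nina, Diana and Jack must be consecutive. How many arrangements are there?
Treat the 4 as one block: (13-4+1)! × 4! = 3628800 × 24 = 87091200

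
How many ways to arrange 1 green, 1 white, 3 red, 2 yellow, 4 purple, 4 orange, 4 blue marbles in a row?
19! / (1! × 1! × 3! × 2! × 4! × 4! × 4!) = 733296564000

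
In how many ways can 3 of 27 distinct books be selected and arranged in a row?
P(27,3) = 27!/(27-3)! = 17550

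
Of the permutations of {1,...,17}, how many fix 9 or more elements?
Exactly j fixed points: C(17,j)·!(17-j); sum over j ≥ 9 (derangement numbers via !m = (m-1)·(!(m-1) + !(m-2)): !0..!8 = 1, 0, 1, 2, 9, 44, 265, 1854, 14833). Σ_{j=9}^{17} C(17,j)·!(17-j) = C(17,9)·!8 + C(17,10)·!7 + C(17,11)·!6 + C(17,12)·!5 + C(17,13)·!4 + C(17,14)·!3 + C(17,15)·!2 + C(17,16)·!1 + C(17,17)·!0 = 24310·14833 + 19448·1854 + 12376·265 + 6188·44 + 2380·9 + 680·2 + 136·1 + 17·0 + 1·1 = 400221651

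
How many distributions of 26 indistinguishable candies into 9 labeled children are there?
C(26+9-1, 9-1) = C(34, 8) = 18156204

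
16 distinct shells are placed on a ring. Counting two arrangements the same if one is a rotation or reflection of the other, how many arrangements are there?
(16-1)!/2 = 1307674368000/2 = 653837184000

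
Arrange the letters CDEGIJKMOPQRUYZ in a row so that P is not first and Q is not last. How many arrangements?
By inclusion-exclusion: 15! - 2×(15-1)! + (15-2)! = 1307674368000 - 174356582400 + 6227020800 = 1139544806400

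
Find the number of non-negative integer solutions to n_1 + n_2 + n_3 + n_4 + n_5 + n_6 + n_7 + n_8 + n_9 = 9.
C(9+9-1, 9-1) = C(17, 8) = 24310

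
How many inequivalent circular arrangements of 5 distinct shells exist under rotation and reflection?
(5-1)!/2 = 24/2 = 12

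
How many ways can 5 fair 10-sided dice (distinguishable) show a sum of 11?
Coefficient of x^11 in (x + x² + ... + x^10)^5. By inclusion-exclusion on dice exceeding 10: Σ_j (-1)^j C(5,j)·C(11-1-10j, 4) = C(5,0)·C(10,4) = 1·210 = 210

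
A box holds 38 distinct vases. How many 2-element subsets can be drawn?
C(38,2) = 38!/(2!×36!) = 703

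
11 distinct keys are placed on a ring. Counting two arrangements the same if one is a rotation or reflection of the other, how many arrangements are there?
(11-1)!/2 = 3628800/2 = 1814400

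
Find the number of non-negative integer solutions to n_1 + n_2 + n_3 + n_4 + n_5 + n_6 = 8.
C(8+6-1, 6-1) = C(13, 5) = 1287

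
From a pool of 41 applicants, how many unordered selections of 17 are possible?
C(41,17) = 41!/(17!×24!) = 151584480450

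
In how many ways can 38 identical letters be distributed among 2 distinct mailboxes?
C(38+2-1, 2-1) = C(39, 1) = 39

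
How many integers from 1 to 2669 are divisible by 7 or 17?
⌊2669/7⌋ + ⌊2669/17⌋ - ⌊2669/119⌋ = 381 + 157 - 22 = 516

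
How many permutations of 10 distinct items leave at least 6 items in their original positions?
Exactly j fixed points: C(10,j)·!(10-j); sum over j ≥ 6 (derangement numbers via !m = (m-1)·(!(m-1) + !(m-2)): !0..!4 = 1, 0, 1, 2, 9). Σ_{j=6}^{10} C(10,j)·!(10-j) = C(10,6)·!4 + C(10,7)·!3 + C(10,8)·!2 + C(10,9)·!1 + C(10,10)·!0 = 210·9 + 120·2 + 45·1 + 10·0 + 1·1 = 2176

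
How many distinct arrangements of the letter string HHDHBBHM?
8! / (2! × 4! × 1! × 1!) = 840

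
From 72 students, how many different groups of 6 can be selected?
C(72,6) = 72!/(6!×66!) = 156238908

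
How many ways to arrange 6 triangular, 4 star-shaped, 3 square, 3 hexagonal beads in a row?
16! / (6! × 4! × 3! × 3!) = 33633600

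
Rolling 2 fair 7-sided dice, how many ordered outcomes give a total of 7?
Coefficient of x^7 in (x + x² + ... + x^7)^2. By inclusion-exclusion on dice exceeding 7: Σ_j (-1)^j C(2,j)·C(7-1-7j, 1) = C(2,0)·C(6,1) = 1·6 = 6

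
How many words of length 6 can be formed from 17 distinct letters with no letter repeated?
P(17,6) = 17!/(17-6)! = 8910720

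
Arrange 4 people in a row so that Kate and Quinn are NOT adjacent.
Total - adjacent = 4! - (4-1)!×2 = 24 - 12 = 12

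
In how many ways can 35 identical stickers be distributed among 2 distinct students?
C(35+2-1, 2-1) = C(36, 1) = 36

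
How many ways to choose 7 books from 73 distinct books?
C(73,7) = 73!/(7!×66!) = 1629348612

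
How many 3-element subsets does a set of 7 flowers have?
C(7,3) = 7!/(3!×4!) = 35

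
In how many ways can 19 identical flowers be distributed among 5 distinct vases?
C(19+5-1, 5-1) = C(23, 4) = 8855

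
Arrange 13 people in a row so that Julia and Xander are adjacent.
Treat as block: (13-1)! × 2! = 479001600 × 2 = 958003200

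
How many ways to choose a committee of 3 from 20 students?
C(20,3) = 20!/(3!×17!) = 1140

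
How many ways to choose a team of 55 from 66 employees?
C(66,55) = 66!/(55!×11!) = 1074082795968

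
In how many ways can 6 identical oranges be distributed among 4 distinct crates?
C(6+4-1, 4-1) = C(9, 3) = 84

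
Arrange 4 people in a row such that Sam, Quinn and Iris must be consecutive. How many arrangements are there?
Treat the 3 as one block: (4-3+1)! × 3! = 2 × 6 = 12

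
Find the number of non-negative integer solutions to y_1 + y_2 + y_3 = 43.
C(43+3-1, 3-1) = C(45, 2) = 990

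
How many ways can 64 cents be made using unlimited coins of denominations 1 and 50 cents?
Coefficient of x^64 in 1/(1-x^1) · 1/(1-x^50). Use j coins of 50 for j = 0..⌊64/50⌋ = 1, the rest in 1s: 1 + 1 = 2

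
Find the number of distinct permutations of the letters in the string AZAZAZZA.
8! / (4! × 4!) = 70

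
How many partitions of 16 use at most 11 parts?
By conjugation, equals partitions of 16 into parts ≤ 11. Let r_j(i) = number of partitions of i into parts ≤ j, for i = 0..16. r_1(i) = 1 for all i; r_j(i) = r_{j-1}(i) + r_j(i-j). Rows j = 2..11: ≤2: 1 1 2 2 3 3 4 4 5 5 6 6 7 7 8 8 9; ≤3: 1 1 2 3 4 5 7 8 10 12 14 16 19 21 24 27 30; ≤4: 1 1 2 3 5 6 9 11 15 18 23 27 34 39 47 54 64; ≤5: 1 1 2 3 5 7 10 13 18 23 30 37 47 57 70 84 101; ≤6: 1 1 2 3 5 7 11 14 20 26 35 44 58 71 90 110 136; ≤7: 1 1 2 3 5 7 11 15 21 28 38 49 65 82 105 131 164; ≤8: 1 1 2 3 5 7 11 15 22 29 40 52 70 89 116 146 186; ≤9: 1 1 2 3 5 7 11 15 22 30 41 54 73 94 123 157 201; ≤10: 1 1 2 3 5 7 11 15 22 30 42 55 75 97 128 164 212; ≤11: 1 1 2 3 5 7 11 15 22 30 42 56 76 99 131 169 219. r_11(16) = 219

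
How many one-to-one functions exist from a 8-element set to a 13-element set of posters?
P(13,8) = 13!/(13-8)! = 51891840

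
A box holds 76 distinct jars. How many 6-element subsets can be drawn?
C(76,6) = 76!/(6!×70!) = 218618940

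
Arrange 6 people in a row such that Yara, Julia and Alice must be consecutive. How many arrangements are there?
Treat the 3 as one block: (6-3+1)! × 3! = 24 × 6 = 144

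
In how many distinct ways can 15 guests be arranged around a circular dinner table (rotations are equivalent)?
Circular: fix one position, arrange the rest. (15-1)! = 87178291200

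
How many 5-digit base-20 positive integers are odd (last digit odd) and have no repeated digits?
Last∈{1,3,5,7,9,11,13,15,17,19}. Last=0: 0. Last nonzero: 10×18×P(18,3) = 881280. Total = 881280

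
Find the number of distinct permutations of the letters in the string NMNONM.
6! / (1! × 2! × 3!) = 60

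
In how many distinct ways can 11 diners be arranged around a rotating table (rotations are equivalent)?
Circular: fix one position, arrange the rest. (11-1)! = 3628800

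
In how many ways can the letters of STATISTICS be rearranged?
10! / (3! × 3! × 1! × 2! × 1!) = 50400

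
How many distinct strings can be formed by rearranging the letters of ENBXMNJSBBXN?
12! / (3! × 1! × 1! × 3! × 2! × 1! × 1!) = 6652800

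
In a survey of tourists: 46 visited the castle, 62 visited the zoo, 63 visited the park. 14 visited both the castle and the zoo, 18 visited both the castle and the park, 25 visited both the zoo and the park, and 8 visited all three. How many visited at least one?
|A∪B∪C| = 46+62+63-14-18-25+8 = 122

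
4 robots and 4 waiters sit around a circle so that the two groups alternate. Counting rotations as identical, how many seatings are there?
Fix one of the robots: (4-1)! ways for the remaining robots, × 4! ways for the waiters = 6 × 24 = 144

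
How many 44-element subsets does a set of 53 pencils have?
C(53,44) = 53!/(44!×9!) = 4431613550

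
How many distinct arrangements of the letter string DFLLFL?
6! / (1! × 3! × 2!) = 60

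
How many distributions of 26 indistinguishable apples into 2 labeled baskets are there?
C(26+2-1, 2-1) = C(27, 1) = 27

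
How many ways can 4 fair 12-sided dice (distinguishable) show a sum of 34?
Coefficient of x^34 in (x + x² + ... + x^12)^4. By inclusion-exclusion on dice exceeding 12: Σ_j (-1)^j C(4,j)·C(34-1-12j, 3) = C(4,0)·C(33,3) - C(4,1)·C(21,3) + C(4,2)·C(9,3) = 1·5456 - 4·1330 + 6·84 = 640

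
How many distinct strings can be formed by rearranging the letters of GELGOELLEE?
10! / (1! × 3! × 4! × 2!) = 12600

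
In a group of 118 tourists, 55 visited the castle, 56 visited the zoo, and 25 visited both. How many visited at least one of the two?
|A∪B| = |A| + |B| - |A∩B| = 55 + 56 - 25 = 86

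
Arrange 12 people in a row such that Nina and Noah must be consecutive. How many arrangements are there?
Treat the 2 as one block: (12-2+1)! × 2! = 39916800 × 2 = 79833600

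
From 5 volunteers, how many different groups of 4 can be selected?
C(5,4) = 5!/(4!×1!) = 5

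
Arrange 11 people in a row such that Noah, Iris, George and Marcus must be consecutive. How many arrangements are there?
Treat the 4 as one block: (11-4+1)! × 4! = 40320 × 24 = 967680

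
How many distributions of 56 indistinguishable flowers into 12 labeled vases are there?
C(56+12-1, 12-1) = C(67, 11) = 1285063345176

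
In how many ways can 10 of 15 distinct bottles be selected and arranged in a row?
P(15,10) = 15!/(15-10)! = 10897286400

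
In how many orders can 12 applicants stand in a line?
12! = 479001600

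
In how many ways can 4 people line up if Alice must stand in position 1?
Fix one position: (4-1)! = 6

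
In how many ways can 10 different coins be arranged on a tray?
10! = 3628800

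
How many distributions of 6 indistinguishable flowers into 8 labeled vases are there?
C(6+8-1, 8-1) = C(13, 7) = 1716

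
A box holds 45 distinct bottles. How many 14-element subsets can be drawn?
C(45,14) = 45!/(14!×31!) = 166871334960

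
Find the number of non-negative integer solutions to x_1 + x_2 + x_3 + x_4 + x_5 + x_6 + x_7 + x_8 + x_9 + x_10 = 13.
C(13+10-1, 10-1) = C(22, 9) = 497420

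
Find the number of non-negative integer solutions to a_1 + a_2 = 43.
C(43+2-1, 2-1) = C(44, 1) = 44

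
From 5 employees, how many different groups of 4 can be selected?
C(5,4) = 5!/(4!×1!) = 5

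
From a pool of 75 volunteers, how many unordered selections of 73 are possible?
C(75,73) = 75!/(73!×2!) = 2775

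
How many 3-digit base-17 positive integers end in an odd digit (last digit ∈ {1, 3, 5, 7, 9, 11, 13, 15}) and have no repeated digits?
Last∈{1,3,5,7,9,11,13,15}. Last=0: 0. Last nonzero: 8×15×P(15,1) = 1800. Total = 1800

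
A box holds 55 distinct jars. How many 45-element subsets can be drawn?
C(55,45) = 55!/(45!×10!) = 29248649430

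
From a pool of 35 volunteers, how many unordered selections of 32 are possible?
C(35,32) = 35!/(32!×3!) = 6545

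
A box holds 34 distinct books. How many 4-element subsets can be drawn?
C(34,4) = 34!/(4!×30!) = 46376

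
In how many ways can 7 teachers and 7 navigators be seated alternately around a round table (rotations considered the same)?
Fix one of the teachers: (7-1)! ways for the remaining teachers, × 7! ways for the navigators = 720 × 5040 = 3628800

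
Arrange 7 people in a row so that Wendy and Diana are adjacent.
Treat as block: (7-1)! × 2! = 720 × 2 = 1440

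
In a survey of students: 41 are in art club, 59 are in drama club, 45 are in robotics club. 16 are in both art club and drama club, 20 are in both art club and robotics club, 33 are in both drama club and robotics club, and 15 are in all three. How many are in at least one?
|A∪B∪C| = 41+59+45-16-20-33+15 = 91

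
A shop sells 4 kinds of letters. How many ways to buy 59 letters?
C(59+4-1, 4-1) = C(62, 3) = 37820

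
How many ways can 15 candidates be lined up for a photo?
15! = 1307674368000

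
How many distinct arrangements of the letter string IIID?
4! / (1! × 3!) = 4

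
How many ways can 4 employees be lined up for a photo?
4! = 24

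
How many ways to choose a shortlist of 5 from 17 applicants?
C(17,5) = 17!/(5!×12!) = 6188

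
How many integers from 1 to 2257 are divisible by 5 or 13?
⌊2257/5⌋ + ⌊2257/13⌋ - ⌊2257/65⌋ = 451 + 173 - 34 = 590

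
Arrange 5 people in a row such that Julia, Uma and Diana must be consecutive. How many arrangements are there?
Treat the 3 as one block: (5-3+1)! × 3! = 6 × 6 = 36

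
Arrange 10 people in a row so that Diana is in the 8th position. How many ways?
Fix one position: (10-1)! = 362880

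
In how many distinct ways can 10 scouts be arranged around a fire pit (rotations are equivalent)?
Circular: fix one position, arrange the rest. (10-1)! = 362880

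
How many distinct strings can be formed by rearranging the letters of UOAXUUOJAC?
10! / (3! × 2! × 2! × 1! × 1! × 1!) = 151200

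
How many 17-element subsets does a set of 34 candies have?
C(34,17) = 34!/(17!×17!) = 2333606220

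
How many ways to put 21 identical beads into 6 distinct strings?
C(21+6-1, 6-1) = C(26, 5) = 65780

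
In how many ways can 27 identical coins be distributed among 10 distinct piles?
C(27+10-1, 10-1) = C(36, 9) = 94143280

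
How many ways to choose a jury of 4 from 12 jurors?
C(12,4) = 12!/(4!×8!) = 495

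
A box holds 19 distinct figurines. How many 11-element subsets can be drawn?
C(19,11) = 19!/(11!×8!) = 75582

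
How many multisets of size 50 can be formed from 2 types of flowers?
C(50+2-1, 2-1) = C(51, 1) = 51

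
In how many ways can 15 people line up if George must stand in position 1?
Fix one position: (15-1)! = 87178291200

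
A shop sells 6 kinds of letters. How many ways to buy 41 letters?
C(41+6-1, 6-1) = C(46, 5) = 1370754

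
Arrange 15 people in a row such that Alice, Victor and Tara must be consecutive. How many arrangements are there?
Treat the 3 as one block: (15-3+1)! × 3! = 6227020800 × 6 = 37362124800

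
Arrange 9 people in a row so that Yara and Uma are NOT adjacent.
Total - adjacent = 9! - (9-1)!×2 = 362880 - 80640 = 282240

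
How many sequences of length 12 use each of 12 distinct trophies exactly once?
12! = 479001600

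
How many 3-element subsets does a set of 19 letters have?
C(19,3) = 19!/(3!×16!) = 969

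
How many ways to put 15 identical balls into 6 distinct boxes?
C(15+6-1, 6-1) = C(20, 5) = 15504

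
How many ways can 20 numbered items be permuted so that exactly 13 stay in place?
Choose the 13 fixed points C(20,13) = 77520, derange the rest: !7 = Σ_{j=0}^{7} (-1)^j·7!/j! = 5040 - 5040 + 2520 - 840 + 210 - 42 + 7 - 1 = 1854. Product = 77520 × 1854 = 143722080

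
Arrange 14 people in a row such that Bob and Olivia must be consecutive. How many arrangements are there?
Treat the 2 as one block: (14-2+1)! × 2! = 6227020800 × 2 = 12454041600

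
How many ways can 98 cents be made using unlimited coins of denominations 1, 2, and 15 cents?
Coefficient of x^98 in 1/(1-x^1) · 1/(1-x^2) · 1/(1-x^15). Case on j = number of 15-cent coins (j = 0..6); remainder r = 98 - 15j is made from {1,2} in ⌊r/2⌋+1 ways. r = 98, 83, 68, 53, 38, 23, 8 → 50 + 42 + 35 + 27 + 20 + 12 + 5 = 191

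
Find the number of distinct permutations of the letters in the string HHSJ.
4! / (1! × 2! × 1!) = 12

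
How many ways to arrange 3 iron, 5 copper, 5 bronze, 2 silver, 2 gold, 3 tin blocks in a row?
20! / (3! × 5! × 5! × 2! × 2! × 3!) = 1173274502400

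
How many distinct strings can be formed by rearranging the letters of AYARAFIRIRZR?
12! / (1! × 3! × 1! × 4! × 2! × 1!) = 1663200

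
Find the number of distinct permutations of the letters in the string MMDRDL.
6! / (1! × 1! × 2! × 2!) = 180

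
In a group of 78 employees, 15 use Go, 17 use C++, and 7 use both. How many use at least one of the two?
|A∪B| = |A| + |B| - |A∩B| = 15 + 17 - 7 = 25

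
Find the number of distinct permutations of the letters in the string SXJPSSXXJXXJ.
12! / (5! × 3! × 3! × 1!) = 110880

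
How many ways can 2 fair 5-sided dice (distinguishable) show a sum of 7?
Coefficient of x^7 in (x + x² + ... + x^5)^2. By inclusion-exclusion on dice exceeding 5: Σ_j (-1)^j C(2,j)·C(7-1-5j, 1) = C(2,0)·C(6,1) - C(2,1)·C(1,1) = 1·6 - 2·1 = 4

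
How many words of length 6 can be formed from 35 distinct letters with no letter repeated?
P(35,6) = 35!/(35-6)! = 1168675200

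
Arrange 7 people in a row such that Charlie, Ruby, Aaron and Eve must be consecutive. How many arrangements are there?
Treat the 4 as one block: (7-4+1)! × 4! = 24 × 24 = 576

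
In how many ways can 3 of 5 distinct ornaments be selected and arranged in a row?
P(5,3) = 5!/(5-3)! = 60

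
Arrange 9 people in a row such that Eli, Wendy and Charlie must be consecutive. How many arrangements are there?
Treat the 3 as one block: (9-3+1)! × 3! = 5040 × 6 = 30240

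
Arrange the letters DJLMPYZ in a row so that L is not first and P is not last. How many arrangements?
By inclusion-exclusion: 7! - 2×(7-1)! + (7-2)! = 5040 - 1440 + 120 = 3720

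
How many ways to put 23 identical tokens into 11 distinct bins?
C(23+11-1, 11-1) = C(33, 10) = 92561040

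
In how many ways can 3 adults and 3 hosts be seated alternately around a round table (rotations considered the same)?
Fix one of the adults: (3-1)! ways for the remaining adults, × 3! ways for the hosts = 2 × 6 = 12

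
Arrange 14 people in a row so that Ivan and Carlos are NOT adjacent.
Total - adjacent = 14! - (14-1)!×2 = 87178291200 - 12454041600 = 74724249600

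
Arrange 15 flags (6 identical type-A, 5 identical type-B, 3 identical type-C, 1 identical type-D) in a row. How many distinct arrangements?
15! / (6! × 5! × 3! × 1!) = 2522520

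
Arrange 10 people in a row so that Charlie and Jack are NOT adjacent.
Total - adjacent = 10! - (10-1)!×2 = 3628800 - 725760 = 2903040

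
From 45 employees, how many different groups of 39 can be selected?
C(45,39) = 45!/(39!×6!) = 8145060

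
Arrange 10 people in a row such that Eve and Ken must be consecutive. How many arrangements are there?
Treat the 2 as one block: (10-2+1)! × 2! = 362880 × 2 = 725760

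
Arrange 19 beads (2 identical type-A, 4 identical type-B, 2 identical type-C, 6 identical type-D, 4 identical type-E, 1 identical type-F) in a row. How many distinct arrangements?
19! / (2! × 4! × 2! × 6! × 4! × 1!) = 73329656400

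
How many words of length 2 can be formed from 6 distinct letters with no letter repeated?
P(6,2) = 6!/(6-2)! = 30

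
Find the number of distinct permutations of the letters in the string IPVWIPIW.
8! / (1! × 3! × 2! × 2!) = 1680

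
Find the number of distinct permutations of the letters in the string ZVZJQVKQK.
9! / (2! × 2! × 2! × 1! × 2!) = 22680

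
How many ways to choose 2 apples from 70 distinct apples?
C(70,2) = 70!/(2!×68!) = 2415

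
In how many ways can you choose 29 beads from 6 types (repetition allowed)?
C(29+6-1, 6-1) = C(34, 5) = 278256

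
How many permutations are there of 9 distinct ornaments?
9! = 362880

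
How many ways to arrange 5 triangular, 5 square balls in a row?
10! / (5! × 5!) = 252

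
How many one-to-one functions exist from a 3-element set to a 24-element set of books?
P(24,3) = 24!/(24-3)! = 12144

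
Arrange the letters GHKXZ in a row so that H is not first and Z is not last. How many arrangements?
By inclusion-exclusion: 5! - 2×(5-1)! + (5-2)! = 120 - 48 + 6 = 78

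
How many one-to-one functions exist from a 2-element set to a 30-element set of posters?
P(30,2) = 30!/(30-2)! = 870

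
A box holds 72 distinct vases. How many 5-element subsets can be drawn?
C(72,5) = 72!/(5!×67!) = 13991544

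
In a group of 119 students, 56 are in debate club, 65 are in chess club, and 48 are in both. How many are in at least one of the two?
|A∪B| = |A| + |B| - |A∩B| = 56 + 65 - 48 = 73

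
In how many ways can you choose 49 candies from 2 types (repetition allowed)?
C(49+2-1, 2-1) = C(50, 1) = 50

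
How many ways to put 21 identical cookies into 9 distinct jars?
C(21+9-1, 9-1) = C(29, 8) = 4292145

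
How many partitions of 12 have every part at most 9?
Let r_j(i) = number of partitions of i into parts ≤ j, for i = 0..12. r_1(i) = 1 for all i; r_j(i) = r_{j-1}(i) + r_j(i-j). Rows j = 2..9: ≤2: 1 1 2 2 3 3 4 4 5 5 6 6 7; ≤3: 1 1 2 3 4 5 7 8 10 12 14 16 19; ≤4: 1 1 2 3 5 6 9 11 15 18 23 27 34; ≤5: 1 1 2 3 5 7 10 13 18 23 30 37 47; ≤6: 1 1 2 3 5 7 11 14 20 26 35 44 58; ≤7: 1 1 2 3 5 7 11 15 21 28 38 49 65; ≤8: 1 1 2 3 5 7 11 15 22 29 40 52 70; ≤9: 1 1 2 3 5 7 11 15 22 30 41 54 73. r_9(12) = 73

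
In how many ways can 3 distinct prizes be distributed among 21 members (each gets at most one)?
P(21,3) = 21!/(21-3)! = 7980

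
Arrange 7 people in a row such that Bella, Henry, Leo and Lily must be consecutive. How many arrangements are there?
Treat the 4 as one block: (7-4+1)! × 4! = 24 × 24 = 576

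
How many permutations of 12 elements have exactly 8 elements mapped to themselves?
Choose the 8 fixed points C(12,8) = 495, derange the rest: !4 = Σ_{j=0}^{4} (-1)^j·4!/j! = 24 - 24 + 12 - 4 + 1 = 9. Product = 495 × 9 = 4455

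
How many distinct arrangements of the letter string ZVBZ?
4! / (1! × 1! × 2!) = 12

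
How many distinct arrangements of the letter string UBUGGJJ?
7! / (1! × 2! × 2! × 2!) = 630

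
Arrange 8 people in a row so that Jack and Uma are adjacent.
Treat as block: (8-1)! × 2! = 5040 × 2 = 10080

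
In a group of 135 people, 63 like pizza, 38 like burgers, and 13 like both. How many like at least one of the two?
|A∪B| = |A| + |B| - |A∩B| = 63 + 38 - 13 = 88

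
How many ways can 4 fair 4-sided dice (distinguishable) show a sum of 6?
Coefficient of x^6 in (x + x² + ... + x^4)^4. By inclusion-exclusion on dice exceeding 4: Σ_j (-1)^j C(4,j)·C(6-1-4j, 3) = C(4,0)·C(5,3) = 1·10 = 10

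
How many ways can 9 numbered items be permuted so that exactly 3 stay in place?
Choose the 3 fixed points C(9,3) = 84, derange the rest: !6 = Σ_{j=0}^{6} (-1)^j·6!/j! = 720 - 720 + 360 - 120 + 30 - 6 + 1 = 265. Product = 84 × 265 = 22260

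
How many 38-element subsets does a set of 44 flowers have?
C(44,38) = 44!/(38!×6!) = 7059052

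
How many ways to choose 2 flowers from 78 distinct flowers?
C(78,2) = 78!/(2!×76!) = 3003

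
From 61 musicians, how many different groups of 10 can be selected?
C(61,10) = 61!/(10!×51!) = 90177170226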